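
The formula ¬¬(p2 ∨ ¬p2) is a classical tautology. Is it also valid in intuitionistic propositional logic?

This is the double negation of excluded middle, which is intuitionistically derivable.
Assuming ¬(p2 ∨ ¬p2): from p2 we'd get p2 ∨ ¬p2, so ¬p2; but then p2 ∨ ¬p2 again — contradiction. Hence ¬¬(p2 ∨ ¬p2).

Yes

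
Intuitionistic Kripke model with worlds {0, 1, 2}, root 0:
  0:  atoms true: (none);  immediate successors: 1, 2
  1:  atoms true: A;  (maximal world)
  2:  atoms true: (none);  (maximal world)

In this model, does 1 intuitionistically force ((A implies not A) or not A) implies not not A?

Yes

1 forces ((A implies not A) or not A) implies not not A vacuously: no world accessible from 1 forces the antecedent (A implies not A) or not A.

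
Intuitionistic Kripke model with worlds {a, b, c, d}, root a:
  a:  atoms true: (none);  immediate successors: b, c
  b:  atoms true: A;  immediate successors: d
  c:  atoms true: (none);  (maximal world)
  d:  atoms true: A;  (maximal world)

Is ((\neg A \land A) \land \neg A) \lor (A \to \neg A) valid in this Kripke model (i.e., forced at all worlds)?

No

Not every world: a \nVdash ((\neg A \land A) \land \neg A) \lor (A \to \neg A).
a \nVdash ((\neg A \land A) \land \neg A) \lor (A \to \neg A): neither disjunct is forced at a.
a \nVdash (\neg A \land A) \land \neg A since a fails \neg A \land A.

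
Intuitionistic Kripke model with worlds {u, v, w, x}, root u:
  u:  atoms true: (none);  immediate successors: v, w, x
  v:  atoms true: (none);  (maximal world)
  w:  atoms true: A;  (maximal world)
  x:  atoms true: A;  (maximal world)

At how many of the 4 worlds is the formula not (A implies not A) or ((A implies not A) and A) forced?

u: does not force it — u does not force not (A implies not A) or ((A implies not A) and A): neither disjunct is forced at u.
v: does not force it — v does not force not (A implies not A) or ((A implies not A) and A): neither disjunct is forced at v.
w: forces it.
x: forces it.
Worlds forcing the formula: {w, x}.

2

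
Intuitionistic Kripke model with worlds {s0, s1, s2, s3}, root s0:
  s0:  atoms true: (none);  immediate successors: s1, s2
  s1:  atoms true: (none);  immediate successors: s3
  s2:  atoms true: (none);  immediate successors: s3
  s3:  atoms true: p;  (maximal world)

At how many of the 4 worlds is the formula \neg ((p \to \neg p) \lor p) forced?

0

s0: does not force it — s0 \nVdash \neg ((p \to \neg p) \lor p) since s3 is accessible from s0 and s3 \Vdash (p \to \neg p) \lor p.
s1: does not force it — s1 \nVdash \neg ((p \to \neg p) \lor p) since s3 is accessible from s1 and s3 \Vdash (p \to \neg p) \lor p.
s2: does not force it.
s3: does not force it.
Worlds forcing the formula: { }.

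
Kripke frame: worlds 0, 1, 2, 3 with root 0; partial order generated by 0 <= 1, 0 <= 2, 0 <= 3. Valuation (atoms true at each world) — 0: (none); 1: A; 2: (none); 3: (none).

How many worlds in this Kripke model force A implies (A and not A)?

2

0: does not force it — 0 does not force A implies (A and not A): at the accessible world 1, 1 forces A but 1 does not force A and not A.
1: does not force it — 1 does not force A implies (A and not A): already at 1 itself, 1 forces A but 1 does not force A and not A.
2: forces it.
3: forces it.
Worlds forcing the formula: {2, 3}.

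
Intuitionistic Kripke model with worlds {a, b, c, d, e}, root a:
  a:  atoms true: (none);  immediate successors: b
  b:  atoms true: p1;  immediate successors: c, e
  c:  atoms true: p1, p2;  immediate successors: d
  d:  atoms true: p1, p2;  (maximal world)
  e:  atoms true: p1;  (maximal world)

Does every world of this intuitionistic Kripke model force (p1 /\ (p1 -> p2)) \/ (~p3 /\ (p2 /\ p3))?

No

Not every world: a ||-/- (p1 /\ (p1 -> p2)) \/ (~p3 /\ (p2 /\ p3)).
a ||-/- (p1 /\ (p1 -> p2)) \/ (~p3 /\ (p2 /\ p3)): neither disjunct is forced at a.
a ||-/- p1 /\ (p1 -> p2) since a fails p1.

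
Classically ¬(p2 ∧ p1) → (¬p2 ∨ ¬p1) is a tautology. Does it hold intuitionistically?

This is the constructively invalid direction of De Morgan's law for conjunction, which is not intuitionistically valid.
A Kripke countermodel: worlds s0, s1, s2; order generated by s0 ≤ s1, s0 ≤ s2; atoms true at each world — s0:{}; s1:{p2}; s2:{p1}.
s0 ⊮ ¬(p2 ∧ p1) → (¬p2 ∨ ¬p1): already at s0 itself, s0 ⊩ ¬(p2 ∧ p1) but s0 ⊮ ¬p2 ∨ ¬p1.
s0 ⊮ ¬p2 ∨ ¬p1: neither disjunct is forced at s0.
s0 ⊮ ¬p2 since s1 is accessible from s0 and s1 ⊩ p2.
So the root s0 does not force the formula.

No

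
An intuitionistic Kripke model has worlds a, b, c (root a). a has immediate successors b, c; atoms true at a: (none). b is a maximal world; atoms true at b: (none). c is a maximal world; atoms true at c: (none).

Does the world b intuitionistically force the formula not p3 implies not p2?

b forces not p3 implies not p2: every world accessible from b that forces not p3 (namely b) also forces not p2.

Yes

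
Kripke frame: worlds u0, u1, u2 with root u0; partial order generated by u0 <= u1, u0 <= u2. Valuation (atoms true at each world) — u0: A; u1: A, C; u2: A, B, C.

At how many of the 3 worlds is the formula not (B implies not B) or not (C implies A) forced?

1

u0: does not force it — u0 does not force not (B implies not B) or not (C implies A): neither disjunct is forced at u0.
u1: does not force it — u1 does not force not (B implies not B) or not (C implies A): neither disjunct is forced at u1.
u2: forces it.
Worlds forcing the formula: {u2}.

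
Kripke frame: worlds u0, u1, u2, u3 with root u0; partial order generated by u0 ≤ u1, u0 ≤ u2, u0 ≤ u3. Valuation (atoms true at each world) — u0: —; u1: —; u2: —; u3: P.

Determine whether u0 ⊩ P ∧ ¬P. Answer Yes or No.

u0 ⊮ P ∧ ¬P since u0 fails P.

No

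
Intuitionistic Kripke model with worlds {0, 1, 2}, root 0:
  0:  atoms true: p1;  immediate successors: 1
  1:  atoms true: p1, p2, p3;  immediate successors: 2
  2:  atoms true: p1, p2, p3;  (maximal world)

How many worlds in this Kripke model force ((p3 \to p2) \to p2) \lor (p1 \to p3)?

2

0: does not force it — 0 \nVdash ((p3 \to p2) \to p2) \lor (p1 \to p3): neither disjunct is forced at 0.
1: forces it.
2: forces it.
Worlds forcing the formula: {1, 2}.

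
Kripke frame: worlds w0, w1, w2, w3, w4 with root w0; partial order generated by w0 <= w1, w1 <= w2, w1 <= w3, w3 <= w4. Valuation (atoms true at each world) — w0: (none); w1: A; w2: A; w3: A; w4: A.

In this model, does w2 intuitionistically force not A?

w2 does not force not A since w2 is accessible from w2 and w2 forces A.

No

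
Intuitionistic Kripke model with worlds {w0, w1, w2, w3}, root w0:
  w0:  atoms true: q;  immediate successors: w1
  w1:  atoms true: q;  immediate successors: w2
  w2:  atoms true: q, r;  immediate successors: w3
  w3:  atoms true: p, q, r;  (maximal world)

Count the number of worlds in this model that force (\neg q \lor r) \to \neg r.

w0: does not force it — w0 \nVdash (\neg q \lor r) \to \neg r: at the accessible world w2, w2 \Vdash \neg q \lor r but w2 \nVdash \neg r.
w1: does not force it — w1 \nVdash (\neg q \lor r) \to \neg r: at the accessible world w2, w2 \Vdash \neg q \lor r but w2 \nVdash \neg r.
w2: does not force it — w2 \nVdash (\neg q \lor r) \to \neg r: already at w2 itself, w2 \Vdash \neg q \lor r but w2 \nVdash \neg r.
w3: does not force it.
Worlds forcing the formula: { }.

0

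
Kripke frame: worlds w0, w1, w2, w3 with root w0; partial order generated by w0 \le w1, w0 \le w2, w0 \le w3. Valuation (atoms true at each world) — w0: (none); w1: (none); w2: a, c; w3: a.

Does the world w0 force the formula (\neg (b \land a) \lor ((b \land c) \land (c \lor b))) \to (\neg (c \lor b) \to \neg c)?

w0 \Vdash (\neg (b \land a) \lor ((b \land c) \land (c \lor b))) \to (\neg (c \lor b) \to \neg c): every world accessible from w0 that forces \neg (b \land a) \lor ((b \land c) \land (c \lor b)) (namely w0, w1, w2, w3) also forces \neg (c \lor b) \to \neg c.

Yes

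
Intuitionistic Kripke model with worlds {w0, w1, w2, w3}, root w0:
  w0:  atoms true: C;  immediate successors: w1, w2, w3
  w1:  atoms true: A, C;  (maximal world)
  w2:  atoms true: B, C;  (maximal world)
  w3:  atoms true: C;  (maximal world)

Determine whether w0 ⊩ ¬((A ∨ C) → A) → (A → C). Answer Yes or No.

Yes

w0 ⊩ ¬((A ∨ C) → A) → (A → C): every world accessible from w0 that forces ¬((A ∨ C) → A) (namely w2, w3) also forces A → C.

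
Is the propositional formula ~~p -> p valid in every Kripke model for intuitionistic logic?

No

This is double-negation elimination, which is not intuitionistically valid.
A Kripke countermodel: worlds s0, s1; order generated by s0 <= s1; atoms true at each world — s0:{}; s1:{p}.
s0 ||-/- ~~p -> p: already at s0 itself, s0 ||- ~~p but s0 ||-/- p.
s0 lacks atom p, so s0 ||-/- p.
So the root s0 does not force the formula.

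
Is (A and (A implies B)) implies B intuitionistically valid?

Yes

This is modus ponens in implicational form, which is intuitionistically derivable.
If a world forces A and A implies B, then applying the implication at that world (which is accessible from itself) gives B.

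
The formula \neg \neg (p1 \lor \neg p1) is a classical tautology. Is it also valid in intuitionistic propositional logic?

Yes

This is the double negation of excluded middle, which is intuitionistically derivable.
Assuming \neg (p1 \lor \neg p1): from p1 we'd get p1 \lor \neg p1, so \neg p1; but then p1 \lor \neg p1 again — contradiction. Hence \neg \neg (p1 \lor \neg p1).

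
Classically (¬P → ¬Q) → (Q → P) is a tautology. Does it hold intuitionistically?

This is the converse of contraposition, which is not intuitionistically valid.
A Kripke countermodel: worlds s0, s1; order generated by s0 ≤ s1; atoms true at each world — s0:{Q}; s1:{P,Q}.
s0 ⊮ (¬P → ¬Q) → (Q → P): already at s0 itself, s0 ⊩ ¬P → ¬Q but s0 ⊮ Q → P.
s0 ⊮ Q → P: already at s0 itself, s0 ⊩ Q but s0 ⊮ P.
s0 lacks atom P, so s0 ⊮ P.
So the root s0 does not force the formula.

No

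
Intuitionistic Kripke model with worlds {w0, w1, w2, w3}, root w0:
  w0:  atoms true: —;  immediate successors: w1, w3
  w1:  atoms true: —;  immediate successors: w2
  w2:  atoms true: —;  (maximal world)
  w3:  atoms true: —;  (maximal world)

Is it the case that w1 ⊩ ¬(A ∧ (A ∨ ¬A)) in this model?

w1 ⊩ ¬(A ∧ (A ∨ ¬A)): no world accessible from w1 forces A ∧ (A ∨ ¬A).

Yes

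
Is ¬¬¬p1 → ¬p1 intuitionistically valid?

Yes

This is triple-negation reduction, which is intuitionistically derivable.
Assume ¬¬¬p1 and suppose p1. Then ¬¬p1 (double-negation introduction), contradicting ¬¬¬p1. So ¬p1.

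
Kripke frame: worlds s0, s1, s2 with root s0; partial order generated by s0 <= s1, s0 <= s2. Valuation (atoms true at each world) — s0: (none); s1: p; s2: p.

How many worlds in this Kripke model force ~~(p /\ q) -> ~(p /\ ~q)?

s0: forces it.
s1: forces it.
s2: forces it.
Worlds forcing the formula: {s0, s1, s2}.

3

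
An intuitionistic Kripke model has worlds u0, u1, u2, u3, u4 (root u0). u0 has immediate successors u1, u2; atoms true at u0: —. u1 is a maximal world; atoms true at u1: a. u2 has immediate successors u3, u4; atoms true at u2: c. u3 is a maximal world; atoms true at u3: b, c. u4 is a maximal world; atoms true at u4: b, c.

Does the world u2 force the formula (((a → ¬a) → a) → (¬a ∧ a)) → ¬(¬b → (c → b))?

u2 ⊮ (((a → ¬a) → a) → (¬a ∧ a)) → ¬(¬b → (c → b)): already at u2 itself, u2 ⊩ ((a → ¬a) → a) → (¬a ∧ a) but u2 ⊮ ¬(¬b → (c → b)).
u2 ⊮ ¬(¬b → (c → b)) since u2 is accessible from u2 and u2 ⊩ ¬b → (c → b).
u2 ⊩ ¬b → (c → b) vacuously: no world accessible from u2 forces the antecedent ¬b.

No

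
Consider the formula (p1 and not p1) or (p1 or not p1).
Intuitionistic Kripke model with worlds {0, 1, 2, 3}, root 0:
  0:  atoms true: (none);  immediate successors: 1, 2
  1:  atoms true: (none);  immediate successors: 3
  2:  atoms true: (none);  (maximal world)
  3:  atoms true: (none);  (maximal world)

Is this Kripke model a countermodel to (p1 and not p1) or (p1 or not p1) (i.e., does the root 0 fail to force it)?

No

0 forces (p1 and not p1) or (p1 or not p1) via the disjunct p1 or not p1.
So the root 0 forces (p1 and not p1) or (p1 or not p1); the model is not a countermodel.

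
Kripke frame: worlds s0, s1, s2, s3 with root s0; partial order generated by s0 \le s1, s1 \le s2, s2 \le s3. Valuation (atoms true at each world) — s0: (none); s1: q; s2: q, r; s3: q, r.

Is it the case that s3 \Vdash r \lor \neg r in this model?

s3 \Vdash r \lor \neg r via the disjunct r.

Yes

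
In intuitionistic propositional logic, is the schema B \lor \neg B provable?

No

This is the law of excluded middle, which is not intuitionistically valid.
A Kripke countermodel: worlds 0, 1; order generated by 0 \le 1; atoms true at each world — 0:{}; 1:{B}.
0 \nVdash B \lor \neg B: neither disjunct is forced at 0.
0 lacks atom B, so 0 \nVdash B.
So the root 0 does not force the formula.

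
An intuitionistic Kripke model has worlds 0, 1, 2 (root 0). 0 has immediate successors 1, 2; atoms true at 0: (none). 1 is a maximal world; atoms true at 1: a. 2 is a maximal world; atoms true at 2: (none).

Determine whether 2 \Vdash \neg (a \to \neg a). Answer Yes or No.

No

2 \nVdash \neg (a \to \neg a) since 2 is accessible from 2 and 2 \Vdash a \to \neg a.
2 \Vdash a \to \neg a vacuously: no world accessible from 2 forces the antecedent a.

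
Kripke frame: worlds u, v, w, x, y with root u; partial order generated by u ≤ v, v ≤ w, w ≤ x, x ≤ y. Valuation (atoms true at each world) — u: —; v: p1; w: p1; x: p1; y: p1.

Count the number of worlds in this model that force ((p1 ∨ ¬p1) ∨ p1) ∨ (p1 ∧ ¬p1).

4

u: does not force it — u ⊮ ((p1 ∨ ¬p1) ∨ p1) ∨ (p1 ∧ ¬p1): neither disjunct is forced at u.
v: forces it.
w: forces it.
x: forces it.
y: forces it.
Worlds forcing the formula: {v, w, x, y}.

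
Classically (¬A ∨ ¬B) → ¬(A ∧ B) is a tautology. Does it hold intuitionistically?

This is a constructively valid De Morgan direction (disjunction of negations to negated conjunction), which is intuitionistically derivable.
If ¬A holds at a world then no accessible world forces A, hence none forces A ∧ B; likewise for ¬B.

Yes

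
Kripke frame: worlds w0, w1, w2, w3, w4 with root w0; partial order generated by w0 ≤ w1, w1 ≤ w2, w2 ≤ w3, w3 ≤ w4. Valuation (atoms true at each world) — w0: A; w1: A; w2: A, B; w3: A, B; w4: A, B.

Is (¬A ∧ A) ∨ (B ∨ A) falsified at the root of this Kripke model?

No

w0 ⊩ (¬A ∧ A) ∨ (B ∨ A) via the disjunct B ∨ A.
So the root w0 forces (¬A ∧ A) ∨ (B ∨ A); the model is not a countermodel.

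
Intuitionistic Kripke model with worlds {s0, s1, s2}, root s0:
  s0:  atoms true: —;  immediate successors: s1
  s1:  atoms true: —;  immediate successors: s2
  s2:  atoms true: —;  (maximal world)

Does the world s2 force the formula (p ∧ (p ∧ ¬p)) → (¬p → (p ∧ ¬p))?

s2 ⊩ (p ∧ (p ∧ ¬p)) → (¬p → (p ∧ ¬p)) vacuously: no world accessible from s2 forces the antecedent p ∧ (p ∧ ¬p).

Yes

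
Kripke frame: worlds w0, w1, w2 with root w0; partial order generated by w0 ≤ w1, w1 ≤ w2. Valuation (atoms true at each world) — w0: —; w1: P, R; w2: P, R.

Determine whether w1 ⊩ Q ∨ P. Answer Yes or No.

Yes

w1 ⊩ Q ∨ P via the disjunct P.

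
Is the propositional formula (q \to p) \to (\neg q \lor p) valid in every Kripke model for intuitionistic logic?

No

This is the material-implication-as-disjunction principle, which is not intuitionistically valid.
A Kripke countermodel: worlds u, v; order generated by u \le v; atoms true at each world — u:{}; v:{p,q}.
u \nVdash (q \to p) \to (\neg q \lor p): already at u itself, u \Vdash q \to p but u \nVdash \neg q \lor p.
u \nVdash \neg q \lor p: neither disjunct is forced at u.
u \nVdash \neg q since v is accessible from u and v \Vdash q.
So the root u does not force the formula.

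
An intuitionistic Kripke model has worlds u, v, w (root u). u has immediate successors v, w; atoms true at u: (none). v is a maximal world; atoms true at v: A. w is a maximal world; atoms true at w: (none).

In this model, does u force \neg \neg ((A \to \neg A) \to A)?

No

u \nVdash \neg \neg ((A \to \neg A) \to A) since w is accessible from u and w \Vdash \neg ((A \to \neg A) \to A).
w \Vdash \neg ((A \to \neg A) \to A): no world accessible from w forces (A \to \neg A) \to A.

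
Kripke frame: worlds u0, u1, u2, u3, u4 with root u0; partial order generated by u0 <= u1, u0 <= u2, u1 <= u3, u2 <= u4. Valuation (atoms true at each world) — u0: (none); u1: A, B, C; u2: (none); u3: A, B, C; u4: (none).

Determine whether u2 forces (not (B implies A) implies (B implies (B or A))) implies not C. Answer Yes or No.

u2 forces (not (B implies A) implies (B implies (B or A))) implies not C: every world accessible from u2 that forces not (B implies A) implies (B implies (B or A)) (namely u2, u4) also forces not C.

Yes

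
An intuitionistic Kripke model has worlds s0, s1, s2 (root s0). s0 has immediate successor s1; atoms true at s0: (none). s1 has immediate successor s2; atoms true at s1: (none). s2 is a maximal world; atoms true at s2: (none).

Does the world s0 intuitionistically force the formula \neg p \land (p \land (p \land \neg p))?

s0 \nVdash \neg p \land (p \land (p \land \neg p)) since s0 fails p \land (p \land \neg p).

No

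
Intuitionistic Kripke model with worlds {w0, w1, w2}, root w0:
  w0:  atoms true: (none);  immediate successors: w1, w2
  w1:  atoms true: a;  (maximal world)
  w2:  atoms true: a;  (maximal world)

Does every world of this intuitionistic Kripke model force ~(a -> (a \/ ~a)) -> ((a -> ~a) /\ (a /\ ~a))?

Yes

w0 ||- ~(a -> (a \/ ~a)) -> ((a -> ~a) /\ (a /\ ~a)) vacuously: no world accessible from w0 forces the antecedent ~(a -> (a \/ ~a)).
Since the root w0 forces ~(a -> (a \/ ~a)) -> ((a -> ~a) /\ (a /\ ~a)) and forcing is persistent (monotone upward), every world forces it.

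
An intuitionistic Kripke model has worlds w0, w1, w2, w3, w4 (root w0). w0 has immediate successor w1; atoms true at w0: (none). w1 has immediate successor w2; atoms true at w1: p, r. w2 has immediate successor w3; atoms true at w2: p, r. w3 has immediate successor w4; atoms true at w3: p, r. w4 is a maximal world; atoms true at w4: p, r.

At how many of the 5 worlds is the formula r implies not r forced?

w0: does not force it — w0 does not force r implies not r: at the accessible world w1, w1 forces r but w1 does not force not r.
w1: does not force it — w1 does not force r implies not r: already at w1 itself, w1 forces r but w1 does not force not r.
w2: does not force it — w2 does not force r implies not r: already at w2 itself, w2 forces r but w2 does not force not r.
w3: does not force it.
w4: does not force it.
Worlds forcing the formula: { }.

0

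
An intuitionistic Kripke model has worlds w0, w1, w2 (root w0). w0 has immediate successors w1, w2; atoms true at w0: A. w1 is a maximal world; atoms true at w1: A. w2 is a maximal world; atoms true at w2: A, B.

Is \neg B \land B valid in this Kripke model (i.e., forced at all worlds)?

No

Not every world: w0 \nVdash \neg B \land B.
w0 \nVdash \neg B \land B since w0 fails \neg B.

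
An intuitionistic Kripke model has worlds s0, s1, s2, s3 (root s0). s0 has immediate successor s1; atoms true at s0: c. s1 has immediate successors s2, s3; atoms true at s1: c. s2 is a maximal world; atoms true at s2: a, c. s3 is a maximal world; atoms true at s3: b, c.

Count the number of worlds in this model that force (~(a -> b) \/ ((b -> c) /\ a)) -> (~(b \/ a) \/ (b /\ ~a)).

s0: does not force it — s0 ||-/- (~(a -> b) \/ ((b -> c) /\ a)) -> (~(b \/ a) \/ (b /\ ~a)): at the accessible world s2, s2 ||- ~(a -> b) \/ ((b -> c) /\ a) but s2 ||-/- ~(b \/ a) \/ (b /\ ~a).
s1: does not force it — s1 ||-/- (~(a -> b) \/ ((b -> c) /\ a)) -> (~(b \/ a) \/ (b /\ ~a)): at the accessible world s2, s2 ||- ~(a -> b) \/ ((b -> c) /\ a) but s2 ||-/- ~(b \/ a) \/ (b /\ ~a).
s2: does not force it.
s3: forces it.
Worlds forcing the formula: {s3}.

1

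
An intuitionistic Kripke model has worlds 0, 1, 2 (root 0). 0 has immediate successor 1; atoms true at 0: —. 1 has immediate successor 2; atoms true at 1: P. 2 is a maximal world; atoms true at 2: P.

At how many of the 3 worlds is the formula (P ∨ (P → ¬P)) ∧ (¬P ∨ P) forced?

0: does not force it — 0 ⊮ (P ∨ (P → ¬P)) ∧ (¬P ∨ P) since 0 fails P ∨ (P → ¬P).
1: forces it.
2: forces it.
Worlds forcing the formula: {1, 2}.

2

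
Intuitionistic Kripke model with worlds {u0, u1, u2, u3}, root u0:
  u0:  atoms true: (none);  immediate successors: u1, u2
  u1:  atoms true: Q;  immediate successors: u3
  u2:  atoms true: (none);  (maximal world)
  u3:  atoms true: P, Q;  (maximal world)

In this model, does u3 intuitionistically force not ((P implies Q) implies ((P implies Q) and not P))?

u3 forces not ((P implies Q) implies ((P implies Q) and not P)): no world accessible from u3 forces (P implies Q) implies ((P implies Q) and not P).

Yes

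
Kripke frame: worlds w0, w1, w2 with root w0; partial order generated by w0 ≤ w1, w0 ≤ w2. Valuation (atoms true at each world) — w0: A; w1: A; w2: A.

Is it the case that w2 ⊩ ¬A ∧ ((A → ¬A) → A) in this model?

w2 ⊮ ¬A ∧ ((A → ¬A) → A) since w2 fails ¬A.

No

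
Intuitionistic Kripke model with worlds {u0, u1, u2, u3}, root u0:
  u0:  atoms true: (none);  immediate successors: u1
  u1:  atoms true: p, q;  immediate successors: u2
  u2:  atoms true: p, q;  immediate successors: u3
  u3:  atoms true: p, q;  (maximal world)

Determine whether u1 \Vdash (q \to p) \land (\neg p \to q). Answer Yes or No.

u1 \Vdash (q \to p) \land (\neg p \to q) since u1 forces both conjuncts.

Yes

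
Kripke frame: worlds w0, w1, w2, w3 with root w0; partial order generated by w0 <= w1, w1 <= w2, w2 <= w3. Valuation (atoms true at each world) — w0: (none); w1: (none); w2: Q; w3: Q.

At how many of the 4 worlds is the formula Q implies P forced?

w0: does not force it — w0 does not force Q implies P: at the accessible world w2, w2 forces Q but w2 does not force P.
w1: does not force it — w1 does not force Q implies P: at the accessible world w2, w2 forces Q but w2 does not force P.
w2: does not force it.
w3: does not force it.
Worlds forcing the formula: { }.

0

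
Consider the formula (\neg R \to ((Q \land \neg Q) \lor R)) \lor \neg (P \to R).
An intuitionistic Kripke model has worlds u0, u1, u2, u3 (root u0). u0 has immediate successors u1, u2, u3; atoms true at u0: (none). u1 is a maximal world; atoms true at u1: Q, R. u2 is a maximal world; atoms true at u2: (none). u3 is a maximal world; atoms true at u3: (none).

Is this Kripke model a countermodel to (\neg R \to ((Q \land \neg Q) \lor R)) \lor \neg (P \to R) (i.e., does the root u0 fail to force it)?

Yes

u0 \nVdash (\neg R \to ((Q \land \neg Q) \lor R)) \lor \neg (P \to R): neither disjunct is forced at u0.
u0 \nVdash \neg R \to ((Q \land \neg Q) \lor R): at the accessible world u2, u2 \Vdash \neg R but u2 \nVdash (Q \land \neg Q) \lor R.
u2 \nVdash (Q \land \neg Q) \lor R: neither disjunct is forced at u2.
u2 \nVdash Q \land \neg Q since u2 fails Q.
So the root u0 does not force (\neg R \to ((Q \land \neg Q) \lor R)) \lor \neg (P \to R); the model is a countermodel.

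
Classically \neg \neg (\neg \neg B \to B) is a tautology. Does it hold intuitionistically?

Yes

This is the double negation of double-negation elimination, which is intuitionistically derivable.
By Glivenko's theorem the double negation of any classical propositional tautology is intuitionistically provable; \neg \neg B \to B is classically a tautology.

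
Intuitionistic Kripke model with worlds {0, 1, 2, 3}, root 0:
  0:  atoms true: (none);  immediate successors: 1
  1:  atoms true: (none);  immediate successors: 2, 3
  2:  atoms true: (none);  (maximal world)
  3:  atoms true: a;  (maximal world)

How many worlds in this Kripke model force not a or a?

2

0: does not force it — 0 does not force not a or a: neither disjunct is forced at 0.
1: does not force it — 1 does not force not a or a: neither disjunct is forced at 1.
2: forces it.
3: forces it.
Worlds forcing the formula: {2, 3}.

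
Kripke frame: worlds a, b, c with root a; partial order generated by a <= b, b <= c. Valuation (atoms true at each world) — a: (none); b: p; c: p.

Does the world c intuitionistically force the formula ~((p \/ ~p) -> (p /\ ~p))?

c ||- ~((p \/ ~p) -> (p /\ ~p)): no world accessible from c forces (p \/ ~p) -> (p /\ ~p).

Yes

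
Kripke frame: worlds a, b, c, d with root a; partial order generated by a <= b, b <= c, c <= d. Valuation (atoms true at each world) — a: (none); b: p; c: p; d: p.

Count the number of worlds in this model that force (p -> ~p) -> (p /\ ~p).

a: forces it.
b: forces it.
c: forces it.
d: forces it.
Worlds forcing the formula: {a, b, c, d}.

4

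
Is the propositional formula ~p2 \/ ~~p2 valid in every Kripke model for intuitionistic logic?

This is the weak law of excluded middle, which is not intuitionistically valid.
A Kripke countermodel: worlds u0, u1, u2; order generated by u0 <= u1, u0 <= u2; atoms true at each world — u0:{}; u1:{p2}; u2:{}.
u0 ||-/- ~p2 \/ ~~p2: neither disjunct is forced at u0.
u0 ||-/- ~p2 since u1 is accessible from u0 and u1 ||- p2.
So the root u0 does not force the formula.

No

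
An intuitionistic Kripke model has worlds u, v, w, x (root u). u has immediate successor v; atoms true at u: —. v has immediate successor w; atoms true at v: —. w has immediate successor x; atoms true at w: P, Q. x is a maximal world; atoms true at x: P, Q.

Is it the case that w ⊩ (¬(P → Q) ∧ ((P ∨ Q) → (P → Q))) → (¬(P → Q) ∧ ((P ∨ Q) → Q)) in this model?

w ⊩ (¬(P → Q) ∧ ((P ∨ Q) → (P → Q))) → (¬(P → Q) ∧ ((P ∨ Q) → Q)) vacuously: no world accessible from w forces the antecedent ¬(P → Q) ∧ ((P ∨ Q) → (P → Q)).

Yes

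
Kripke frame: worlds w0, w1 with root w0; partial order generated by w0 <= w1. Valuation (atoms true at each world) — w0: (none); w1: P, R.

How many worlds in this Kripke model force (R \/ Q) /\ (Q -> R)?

1

w0: does not force it — w0 ||-/- (R \/ Q) /\ (Q -> R) since w0 fails R \/ Q.
w1: forces it.
Worlds forcing the formula: {w1}.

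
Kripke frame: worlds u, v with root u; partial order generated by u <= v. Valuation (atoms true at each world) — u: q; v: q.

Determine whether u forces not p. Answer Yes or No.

Yes

u forces not p: no world accessible from u forces p.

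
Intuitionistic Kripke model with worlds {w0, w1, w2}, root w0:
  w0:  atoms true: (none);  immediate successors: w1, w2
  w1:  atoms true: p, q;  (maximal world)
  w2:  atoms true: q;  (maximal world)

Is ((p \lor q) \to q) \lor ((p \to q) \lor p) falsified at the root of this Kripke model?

w0 \Vdash ((p \lor q) \to q) \lor ((p \to q) \lor p) via the disjunct (p \lor q) \to q.
So the root w0 forces ((p \lor q) \to q) \lor ((p \to q) \lor p); the model is not a countermodel.

No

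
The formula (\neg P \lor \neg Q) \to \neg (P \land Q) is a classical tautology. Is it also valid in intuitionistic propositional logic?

Yes

This is a constructively valid De Morgan direction (disjunction of negations to negated conjunction), which is intuitionistically derivable.
If \neg P holds at a world then no accessible world forces P, hence none forces P \land Q; likewise for \neg Q.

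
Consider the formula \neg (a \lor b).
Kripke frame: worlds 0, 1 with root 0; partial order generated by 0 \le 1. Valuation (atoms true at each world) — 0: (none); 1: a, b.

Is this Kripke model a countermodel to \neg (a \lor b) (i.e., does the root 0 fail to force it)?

Yes

0 \nVdash \neg (a \lor b) since 1 is accessible from 0 and 1 \Vdash a \lor b.
1 \Vdash a \lor b via the disjunct a.
So the root 0 does not force \neg (a \lor b); the model is a countermodel.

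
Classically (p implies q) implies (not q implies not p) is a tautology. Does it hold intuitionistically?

Yes

This is the forward direction of contraposition, which is intuitionistically derivable.
Assume p implies q and not q. If p held then q would follow, contradicting not q; so not p.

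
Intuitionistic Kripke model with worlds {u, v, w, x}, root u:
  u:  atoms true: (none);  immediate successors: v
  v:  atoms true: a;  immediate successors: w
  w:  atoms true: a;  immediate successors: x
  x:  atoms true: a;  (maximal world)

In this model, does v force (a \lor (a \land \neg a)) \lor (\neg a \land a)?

Yes

v \Vdash (a \lor (a \land \neg a)) \lor (\neg a \land a) via the disjunct a \lor (a \land \neg a).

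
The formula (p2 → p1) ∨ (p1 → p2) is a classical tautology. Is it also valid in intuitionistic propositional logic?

No

This is the Gödel–Dummett linearity axiom, which is not intuitionistically valid.
A Kripke countermodel: worlds w0, w1, w2; order generated by w0 ≤ w1, w0 ≤ w2; atoms true at each world — w0:{}; w1:{p2}; w2:{p1}.
w0 ⊮ (p2 → p1) ∨ (p1 → p2): neither disjunct is forced at w0.
w0 ⊮ p2 → p1: at the accessible world w1, w1 ⊩ p2 but w1 ⊮ p1.
w1 lacks atom p1, so w1 ⊮ p1.
So the root w0 does not force the formula.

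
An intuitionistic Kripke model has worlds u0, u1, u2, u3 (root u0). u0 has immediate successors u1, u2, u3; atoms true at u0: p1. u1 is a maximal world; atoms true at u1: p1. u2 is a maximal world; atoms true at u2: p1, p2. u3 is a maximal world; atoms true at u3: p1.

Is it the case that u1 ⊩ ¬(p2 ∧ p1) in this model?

Yes

u1 ⊩ ¬(p2 ∧ p1): no world accessible from u1 forces p2 ∧ p1.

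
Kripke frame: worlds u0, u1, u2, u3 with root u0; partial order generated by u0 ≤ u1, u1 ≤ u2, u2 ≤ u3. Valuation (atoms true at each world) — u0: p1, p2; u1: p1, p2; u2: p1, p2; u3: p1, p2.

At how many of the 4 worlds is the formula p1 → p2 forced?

u0: forces it.
u1: forces it.
u2: forces it.
u3: forces it.
Worlds forcing the formula: {u0, u1, u2, u3}.

4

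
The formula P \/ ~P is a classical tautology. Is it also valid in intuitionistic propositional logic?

This is the law of excluded middle, which is not intuitionistically valid.
A Kripke countermodel: worlds 0, 1; order generated by 0 <= 1; atoms true at each world — 0:{}; 1:{P}.
0 ||-/- P \/ ~P: neither disjunct is forced at 0.
0 lacks atom P, so 0 ||-/- P.
So the root 0 does not force the formula.

No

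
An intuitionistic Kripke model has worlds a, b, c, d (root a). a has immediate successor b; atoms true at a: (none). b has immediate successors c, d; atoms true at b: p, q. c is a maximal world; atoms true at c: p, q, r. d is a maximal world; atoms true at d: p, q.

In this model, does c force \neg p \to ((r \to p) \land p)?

c \Vdash \neg p \to ((r \to p) \land p) vacuously: no world accessible from c forces the antecedent \neg p.

Yes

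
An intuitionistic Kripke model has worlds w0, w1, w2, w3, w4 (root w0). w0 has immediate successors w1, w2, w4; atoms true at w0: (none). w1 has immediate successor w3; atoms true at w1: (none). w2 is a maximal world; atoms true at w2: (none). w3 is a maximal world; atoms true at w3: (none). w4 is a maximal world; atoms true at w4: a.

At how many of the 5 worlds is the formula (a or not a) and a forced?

w0: does not force it — w0 does not force (a or not a) and a since w0 fails a or not a.
w1: does not force it.
w2: does not force it.
w3: does not force it.
w4: forces it.
Worlds forcing the formula: {w4}.

1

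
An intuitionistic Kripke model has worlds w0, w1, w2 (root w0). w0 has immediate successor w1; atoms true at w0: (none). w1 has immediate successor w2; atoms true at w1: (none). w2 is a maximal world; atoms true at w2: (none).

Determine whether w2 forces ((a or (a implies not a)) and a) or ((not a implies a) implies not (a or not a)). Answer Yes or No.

Yes

w2 forces ((a or (a implies not a)) and a) or ((not a implies a) implies not (a or not a)) via the disjunct (not a implies a) implies not (a or not a).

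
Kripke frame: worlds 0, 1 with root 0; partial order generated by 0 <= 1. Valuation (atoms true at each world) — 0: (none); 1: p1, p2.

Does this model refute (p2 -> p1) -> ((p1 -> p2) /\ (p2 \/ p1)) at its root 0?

0 ||-/- (p2 -> p1) -> ((p1 -> p2) /\ (p2 \/ p1)): already at 0 itself, 0 ||- p2 -> p1 but 0 ||-/- (p1 -> p2) /\ (p2 \/ p1).
0 ||-/- (p1 -> p2) /\ (p2 \/ p1) since 0 fails p2 \/ p1.
So the root 0 does not force (p2 -> p1) -> ((p1 -> p2) /\ (p2 \/ p1)); the model is a countermodel.

Yes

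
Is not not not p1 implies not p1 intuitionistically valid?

Yes

This is triple-negation reduction, which is intuitionistically derivable.
Assume not not not p1 and suppose p1. Then not not p1 (double-negation introduction), contradicting not not not p1. So not p1.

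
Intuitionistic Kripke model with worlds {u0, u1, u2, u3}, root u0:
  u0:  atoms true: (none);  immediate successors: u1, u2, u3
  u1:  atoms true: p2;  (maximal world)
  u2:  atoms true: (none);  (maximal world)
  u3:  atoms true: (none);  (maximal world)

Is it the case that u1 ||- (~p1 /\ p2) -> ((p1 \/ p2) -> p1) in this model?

u1 ||-/- (~p1 /\ p2) -> ((p1 \/ p2) -> p1): already at u1 itself, u1 ||- ~p1 /\ p2 but u1 ||-/- (p1 \/ p2) -> p1.
u1 ||-/- (p1 \/ p2) -> p1: already at u1 itself, u1 ||- p1 \/ p2 but u1 ||-/- p1.
u1 lacks atom p1, so u1 ||-/- p1.

No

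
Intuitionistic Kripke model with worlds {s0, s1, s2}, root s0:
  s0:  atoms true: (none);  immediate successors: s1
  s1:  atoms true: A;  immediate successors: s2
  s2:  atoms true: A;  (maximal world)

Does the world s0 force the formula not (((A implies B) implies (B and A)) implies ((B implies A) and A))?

No

s0 does not force not (((A implies B) implies (B and A)) implies ((B implies A) and A)) since s1 is accessible from s0 and s1 forces ((A implies B) implies (B and A)) implies ((B implies A) and A).
s1 forces ((A implies B) implies (B and A)) implies ((B implies A) and A): every world accessible from s1 that forces (A implies B) implies (B and A) (namely s1, s2) also forces (B implies A) and A.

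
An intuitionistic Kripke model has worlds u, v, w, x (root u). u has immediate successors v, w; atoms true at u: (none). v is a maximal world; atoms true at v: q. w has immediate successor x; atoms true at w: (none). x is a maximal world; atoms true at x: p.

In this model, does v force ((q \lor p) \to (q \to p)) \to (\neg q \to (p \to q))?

Yes

v \Vdash ((q \lor p) \to (q \to p)) \to (\neg q \to (p \to q)) vacuously: no world accessible from v forces the antecedent (q \lor p) \to (q \to p).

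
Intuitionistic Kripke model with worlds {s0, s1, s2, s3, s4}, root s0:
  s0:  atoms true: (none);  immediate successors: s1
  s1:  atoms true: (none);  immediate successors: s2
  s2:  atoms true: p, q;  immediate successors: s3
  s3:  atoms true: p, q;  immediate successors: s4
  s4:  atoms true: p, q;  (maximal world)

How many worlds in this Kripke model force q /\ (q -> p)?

3

s0: does not force it — s0 ||-/- q /\ (q -> p) since s0 fails q.
s1: does not force it.
s2: forces it.
s3: forces it.
s4: forces it.
Worlds forcing the formula: {s2, s3, s4}.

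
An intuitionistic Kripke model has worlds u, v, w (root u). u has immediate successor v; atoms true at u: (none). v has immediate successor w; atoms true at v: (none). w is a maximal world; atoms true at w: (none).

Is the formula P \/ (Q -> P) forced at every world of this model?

Yes

u ||- P \/ (Q -> P) via the disjunct Q -> P.
Since the root u forces P \/ (Q -> P) and forcing is persistent (monotone upward), every world forces it.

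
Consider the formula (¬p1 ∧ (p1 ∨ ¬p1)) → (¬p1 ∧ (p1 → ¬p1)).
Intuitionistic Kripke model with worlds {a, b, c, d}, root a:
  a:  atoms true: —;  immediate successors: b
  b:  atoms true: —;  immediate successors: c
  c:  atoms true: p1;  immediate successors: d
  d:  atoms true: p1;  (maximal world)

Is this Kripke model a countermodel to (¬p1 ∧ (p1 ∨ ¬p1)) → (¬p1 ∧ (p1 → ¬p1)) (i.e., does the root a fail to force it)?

No

a ⊩ (¬p1 ∧ (p1 ∨ ¬p1)) → (¬p1 ∧ (p1 → ¬p1)) vacuously: no world accessible from a forces the antecedent ¬p1 ∧ (p1 ∨ ¬p1).
So the root a forces (¬p1 ∧ (p1 ∨ ¬p1)) → (¬p1 ∧ (p1 → ¬p1)); the model is not a countermodel.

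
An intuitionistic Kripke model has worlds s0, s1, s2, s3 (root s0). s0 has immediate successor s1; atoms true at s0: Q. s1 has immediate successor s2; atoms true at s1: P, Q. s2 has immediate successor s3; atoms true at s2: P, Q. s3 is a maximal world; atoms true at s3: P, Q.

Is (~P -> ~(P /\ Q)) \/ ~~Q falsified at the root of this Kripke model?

s0 ||- (~P -> ~(P /\ Q)) \/ ~~Q via the disjunct ~P -> ~(P /\ Q).
So the root s0 forces (~P -> ~(P /\ Q)) \/ ~~Q; the model is not a countermodel.

No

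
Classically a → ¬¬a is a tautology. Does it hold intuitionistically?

This is double-negation introduction, which is intuitionistically derivable.
If a world forces a then every accessible world forces a (persistence), so none forces ¬a; hence ¬¬a.

Yes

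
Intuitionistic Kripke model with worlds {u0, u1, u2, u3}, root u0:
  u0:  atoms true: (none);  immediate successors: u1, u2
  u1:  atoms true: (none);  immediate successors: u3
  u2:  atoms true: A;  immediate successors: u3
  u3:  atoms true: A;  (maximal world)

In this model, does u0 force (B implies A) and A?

No

u0 does not force (B implies A) and A since u0 fails A.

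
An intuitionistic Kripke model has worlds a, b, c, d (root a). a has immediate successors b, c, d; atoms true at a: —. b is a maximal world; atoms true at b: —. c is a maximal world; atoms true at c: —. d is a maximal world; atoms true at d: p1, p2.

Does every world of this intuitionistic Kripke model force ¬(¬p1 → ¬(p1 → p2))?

Not every world: a ⊮ ¬(¬p1 → ¬(p1 → p2)).
a ⊮ ¬(¬p1 → ¬(p1 → p2)) since d is accessible from a and d ⊩ ¬p1 → ¬(p1 → p2).
d ⊩ ¬p1 → ¬(p1 → p2) vacuously: no world accessible from d forces the antecedent ¬p1.

No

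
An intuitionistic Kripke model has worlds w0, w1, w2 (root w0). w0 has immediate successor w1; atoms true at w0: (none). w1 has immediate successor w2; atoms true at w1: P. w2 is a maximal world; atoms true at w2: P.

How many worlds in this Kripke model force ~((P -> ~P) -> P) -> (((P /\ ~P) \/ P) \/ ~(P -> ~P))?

w0: forces it.
w1: forces it.
w2: forces it.
Worlds forcing the formula: {w0, w1, w2}.

3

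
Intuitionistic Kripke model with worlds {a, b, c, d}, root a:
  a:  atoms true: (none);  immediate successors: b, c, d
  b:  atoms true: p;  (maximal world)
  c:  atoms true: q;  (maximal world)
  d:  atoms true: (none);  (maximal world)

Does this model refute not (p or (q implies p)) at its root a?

a does not force not (p or (q implies p)) since b is accessible from a and b forces p or (q implies p).
b forces p or (q implies p) via the disjunct p.
So the root a does not force not (p or (q implies p)); the model is a countermodel.

Yes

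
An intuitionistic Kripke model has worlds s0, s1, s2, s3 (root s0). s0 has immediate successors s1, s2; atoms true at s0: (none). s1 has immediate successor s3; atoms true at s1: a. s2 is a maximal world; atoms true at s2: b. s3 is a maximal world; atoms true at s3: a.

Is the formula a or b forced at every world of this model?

Not every world: s0 does not force a or b.
s0 does not force a or b: neither disjunct is forced at s0.
s0 lacks atom a, so s0 does not force a.

No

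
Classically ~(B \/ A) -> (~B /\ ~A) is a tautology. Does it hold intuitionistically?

This is a constructively valid De Morgan direction (negated disjunction to conjunction of negations), which is intuitionistically derivable.
From ~(B \/ A): if B held then B \/ A would, contradiction — so ~B; similarly ~A.

Yes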